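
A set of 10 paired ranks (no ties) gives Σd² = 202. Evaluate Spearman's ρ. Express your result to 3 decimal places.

-0.224

ρ = 1 − 6Σd² / [n(n²−1)] = 1 − 6×202 / (10×99)
  = 1 − 1212/990 = 1 − 1.2242 ≈ -0.224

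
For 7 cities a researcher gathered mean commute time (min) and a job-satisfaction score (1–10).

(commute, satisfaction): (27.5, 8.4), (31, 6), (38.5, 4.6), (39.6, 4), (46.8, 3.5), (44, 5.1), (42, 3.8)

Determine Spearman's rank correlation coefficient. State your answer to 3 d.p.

-0.786

Rank commute: 1, 2, 3, 4, 7, 6, 5
Rank satisfaction: 7, 6, 4, 3, 1, 5, 2
d = rank(commute) − rank(satisfaction): -6, -4, -1, 1, 6, 1, 3; Σd² = 100
ρ = 1 − 6Σd² / [n(n²−1)] = 1 − 6×100 / (7×48) = 1 − 600/336 ≈ -0.786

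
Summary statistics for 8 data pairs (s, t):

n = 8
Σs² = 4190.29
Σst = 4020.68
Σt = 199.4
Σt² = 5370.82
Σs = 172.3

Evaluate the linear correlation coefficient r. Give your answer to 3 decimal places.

-0.625

r = (nΣst − ΣsΣt) / √[(nΣs² − (Σs)²)(nΣt² − (Σt)²)]
Numerator: 8×4020.68 − 172.3×199.4 = -2191.18
Denominator: √[(33522.32 − 29687.29)(42966.56 − 39760.36)] = √[3835.03 × 3206.2] = 3506.5472
r = -2191.18 / 3506.5472 ≈ -0.625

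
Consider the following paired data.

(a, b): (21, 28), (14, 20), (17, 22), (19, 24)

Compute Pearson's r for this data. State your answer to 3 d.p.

n = 4, Σa = 71, Σb = 94, Σa² = 1287, Σb² = 2244, Σab = 1698
nΣab − ΣaΣb = 6792 − 6674 = 118
nΣa² − (Σa)² = 5148 − 5041 = 107; nΣb² − (Σb)² = 8976 − 8836 = 140
r = 118 / √(107 × 140) = 118 / 122.3928 ≈ 0.964

0.964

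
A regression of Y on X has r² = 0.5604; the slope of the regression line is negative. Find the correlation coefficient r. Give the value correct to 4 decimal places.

|r| = √0.5604 = 0.7486
The association is negative, so r = −0.7486.

-0.7486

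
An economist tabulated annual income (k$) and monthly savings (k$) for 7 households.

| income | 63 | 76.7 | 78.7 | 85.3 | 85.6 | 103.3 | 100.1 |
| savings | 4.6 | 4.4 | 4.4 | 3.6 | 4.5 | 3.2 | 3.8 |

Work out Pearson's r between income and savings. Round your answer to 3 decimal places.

n = 7, Σx = 592.7, Σy = 28.5, Σx² = 51339.93, Σy² = 117.77, Σxy = 2376.78
nΣxy − ΣxΣy = 16637.46 − 16891.95 = -254.49
nΣx² − (Σx)² = 359379.51 − 351293.29 = 8086.22; nΣy² − (Σy)² = 824.39 − 812.25 = 12.14
r = -254.49 / √(8086.22 × 12.14) = -254.49 / 313.3157 ≈ -0.812

-0.812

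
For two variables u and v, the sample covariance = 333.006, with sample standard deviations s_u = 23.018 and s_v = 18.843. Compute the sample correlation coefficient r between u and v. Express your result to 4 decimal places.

0.7678

r = Cov(u,v) / (s_u · s_v) = 333.006 / (23.018 × 18.843)
  = 333.006 / 433.7282 ≈ 0.7678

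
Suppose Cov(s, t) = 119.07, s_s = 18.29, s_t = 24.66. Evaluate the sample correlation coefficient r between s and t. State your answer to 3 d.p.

0.264

r = Cov(s,t) / (s_s · s_t) = 119.07 / (18.29 × 24.66)
  = 119.07 / 451.0314 ≈ 0.264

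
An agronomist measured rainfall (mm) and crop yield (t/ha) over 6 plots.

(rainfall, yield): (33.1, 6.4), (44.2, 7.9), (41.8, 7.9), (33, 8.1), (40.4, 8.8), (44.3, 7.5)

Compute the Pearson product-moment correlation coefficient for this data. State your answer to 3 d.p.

0.348

n = 6, Σx = 236.8, Σy = 46.6, Σx² = 9480.14, Σy² = 365.08, Σxy = 1846.31
nΣxy − ΣxΣy = 11077.86 − 11034.88 = 42.98
nΣx² − (Σx)² = 56880.84 − 56074.24 = 806.6; nΣy² − (Σy)² = 2190.48 − 2171.56 = 18.92
r = 42.98 / √(806.6 × 18.92) = 42.98 / 123.5349 ≈ 0.348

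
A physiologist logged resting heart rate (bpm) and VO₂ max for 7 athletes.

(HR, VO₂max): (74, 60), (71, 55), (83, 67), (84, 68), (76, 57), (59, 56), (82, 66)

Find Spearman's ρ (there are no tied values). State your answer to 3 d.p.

Rank HR: 3, 2, 6, 7, 4, 1, 5
Rank VO₂max: 4, 1, 6, 7, 3, 2, 5
d = rank(HR) − rank(VO₂max): -1, 1, 0, 0, 1, -1, 0; Σd² = 4
ρ = 1 − 6Σd² / [n(n²−1)] = 1 − 6×4 / (7×48) = 1 − 24/336 ≈ 0.929

0.929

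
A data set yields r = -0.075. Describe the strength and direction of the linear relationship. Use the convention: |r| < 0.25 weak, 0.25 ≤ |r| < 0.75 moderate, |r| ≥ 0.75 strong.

weak negative

r = -0.075 < 0 so the relationship is negative.
|r| = 0.075, which falls in the weak range.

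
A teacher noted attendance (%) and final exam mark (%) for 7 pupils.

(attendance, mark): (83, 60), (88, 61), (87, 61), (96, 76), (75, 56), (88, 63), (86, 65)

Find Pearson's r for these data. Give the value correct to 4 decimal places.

n = 7, Σx = 603, Σy = 442, Σx² = 52183, Σy² = 28148, Σxy = 38285
nΣxy − ΣxΣy = 267995 − 266526 = 1469
nΣx² − (Σx)² = 365281 − 363609 = 1672; nΣy² − (Σy)² = 197036 − 195364 = 1672
r = 1469 / √(1672 × 1672) = 1469 / 1672.0000 ≈ 0.8786

0.8786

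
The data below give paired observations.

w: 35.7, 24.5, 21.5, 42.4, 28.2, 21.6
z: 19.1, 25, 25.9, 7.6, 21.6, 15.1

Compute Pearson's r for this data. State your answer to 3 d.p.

n = 6, Σw = 173.9, Σz = 114.3, Σw² = 5396.55, Σz² = 2412.95, Σwz = 3108.74
nΣwz − ΣwΣz = 18652.44 − 19876.77 = -1224.33
nΣw² − (Σw)² = 32379.3 − 30241.21 = 2138.09; nΣz² − (Σz)² = 14477.7 − 13064.49 = 1413.21
r = -1224.33 / √(2138.09 × 1413.21) = -1224.33 / 1738.2664 ≈ -0.704

-0.704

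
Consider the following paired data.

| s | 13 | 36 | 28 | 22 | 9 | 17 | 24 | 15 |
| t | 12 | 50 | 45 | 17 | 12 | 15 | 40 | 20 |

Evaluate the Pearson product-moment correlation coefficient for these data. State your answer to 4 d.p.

0.9082

n = 8, Σs = 164, Σt = 211, Σs² = 3904, Σt² = 7327, Σst = 5213
nΣst − ΣsΣt = 41704 − 34604 = 7100
nΣs² − (Σs)² = 31232 − 26896 = 4336; nΣt² − (Σt)² = 58616 − 44521 = 14095
r = 7100 / √(4336 × 14095) = 7100 / 7817.6672 ≈ 0.9082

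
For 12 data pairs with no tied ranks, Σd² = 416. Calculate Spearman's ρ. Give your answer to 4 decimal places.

ρ = 1 − 6Σd² / [n(n²−1)] = 1 − 6×416 / (12×143)
  = 1 − 2496/1716 = 1 − 1.45455 ≈ -0.4545

-0.4545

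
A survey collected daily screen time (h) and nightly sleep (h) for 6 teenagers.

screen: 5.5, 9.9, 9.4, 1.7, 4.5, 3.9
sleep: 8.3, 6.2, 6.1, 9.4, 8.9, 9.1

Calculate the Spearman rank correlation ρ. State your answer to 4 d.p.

Rank screen: 4, 6, 5, 1, 3, 2
Rank sleep: 3, 2, 1, 6, 4, 5
d = rank(screen) − rank(sleep): 1, 4, 4, -5, -1, -3; Σd² = 68
ρ = 1 − 6Σd² / [n(n²−1)] = 1 − 6×68 / (6×35) = 1 − 408/210 ≈ -0.9429

-0.9429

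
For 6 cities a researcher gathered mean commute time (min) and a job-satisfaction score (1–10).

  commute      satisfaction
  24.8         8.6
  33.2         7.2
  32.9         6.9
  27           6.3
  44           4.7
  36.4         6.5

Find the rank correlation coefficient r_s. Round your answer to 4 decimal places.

Rank commute: 1, 4, 3, 2, 6, 5
Rank satisfaction: 6, 5, 4, 2, 1, 3
d = rank(commute) − rank(satisfaction): -5, -1, -1, 0, 5, 2; Σd² = 56
ρ = 1 − 6Σd² / [n(n²−1)] = 1 − 6×56 / (6×35) = 1 − 336/210 ≈ -0.6000

-0.6000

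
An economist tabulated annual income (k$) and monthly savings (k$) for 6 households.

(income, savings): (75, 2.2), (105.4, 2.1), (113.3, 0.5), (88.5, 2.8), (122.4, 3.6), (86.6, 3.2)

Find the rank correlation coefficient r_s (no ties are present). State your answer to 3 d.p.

Rank income: 1, 4, 5, 3, 6, 2
Rank savings: 3, 2, 1, 4, 6, 5
d = rank(income) − rank(savings): -2, 2, 4, -1, 0, -3; Σd² = 34
ρ = 1 − 6Σd² / [n(n²−1)] = 1 − 6×34 / (6×35) = 1 − 204/210 ≈ 0.029

0.029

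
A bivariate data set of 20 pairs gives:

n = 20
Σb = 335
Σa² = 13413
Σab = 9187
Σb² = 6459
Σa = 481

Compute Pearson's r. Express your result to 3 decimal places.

r = (nΣab − ΣaΣb) / √[(nΣa² − (Σa)²)(nΣb² − (Σb)²)]
Numerator: 20×9187 − 481×335 = 22605
Denominator: √[(268260 − 231361)(129180 − 112225)] = √[36899 × 16955] = 25012.4478
r = 22605 / 25012.4478 ≈ 0.904

0.904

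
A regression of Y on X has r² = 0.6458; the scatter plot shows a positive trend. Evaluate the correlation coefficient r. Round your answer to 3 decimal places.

|r| = √0.6458 = 0.804
The association is positive, so r = 0.804.

0.804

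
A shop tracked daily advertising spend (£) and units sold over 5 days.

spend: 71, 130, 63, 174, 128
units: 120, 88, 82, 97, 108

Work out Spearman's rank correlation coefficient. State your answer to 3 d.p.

0.100

Rank spend: 2, 4, 1, 5, 3
Rank units: 5, 2, 1, 3, 4
d = rank(spend) − rank(units): -3, 2, 0, 2, -1; Σd² = 18
ρ = 1 − 6Σd² / [n(n²−1)] = 1 − 6×18 / (5×24) = 1 − 108/120 ≈ 0.100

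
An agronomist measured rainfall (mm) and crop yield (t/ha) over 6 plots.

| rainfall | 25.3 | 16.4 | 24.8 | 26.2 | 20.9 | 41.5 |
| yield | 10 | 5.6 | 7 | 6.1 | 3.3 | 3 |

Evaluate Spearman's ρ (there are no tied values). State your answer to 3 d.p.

Rank rainfall: 4, 1, 3, 5, 2, 6
Rank yield: 6, 3, 5, 4, 2, 1
d = rank(rainfall) − rank(yield): -2, -2, -2, 1, 0, 5; Σd² = 38
ρ = 1 − 6Σd² / [n(n²−1)] = 1 − 6×38 / (6×35) = 1 − 228/210 ≈ -0.086

-0.086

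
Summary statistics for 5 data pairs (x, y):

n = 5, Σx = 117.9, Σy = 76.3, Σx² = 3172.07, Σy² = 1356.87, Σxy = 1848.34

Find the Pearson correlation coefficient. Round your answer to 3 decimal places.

r = (nΣxy − ΣxΣy) / √[(nΣx² − (Σx)²)(nΣy² − (Σy)²)]
Numerator: 5×1848.34 − 117.9×76.3 = 245.93
Denominator: √[(15860.35 − 13900.41)(6784.35 − 5821.69)] = √[1959.94 × 962.66] = 1373.5923
r = 245.93 / 1373.5923 ≈ 0.179

0.179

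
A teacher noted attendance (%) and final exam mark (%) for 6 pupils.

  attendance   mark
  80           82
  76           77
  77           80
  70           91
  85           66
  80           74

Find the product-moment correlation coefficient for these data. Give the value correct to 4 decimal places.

n = 6, Σx = 468, Σy = 470, Σx² = 36630, Σy² = 37166, Σxy = 36472
nΣxy − ΣxΣy = 218832 − 219960 = -1128
nΣx² − (Σx)² = 219780 − 219024 = 756; nΣy² − (Σy)² = 222996 − 220900 = 2096
r = -1128 / √(756 × 2096) = -1128 / 1258.7994 ≈ -0.8961

-0.8961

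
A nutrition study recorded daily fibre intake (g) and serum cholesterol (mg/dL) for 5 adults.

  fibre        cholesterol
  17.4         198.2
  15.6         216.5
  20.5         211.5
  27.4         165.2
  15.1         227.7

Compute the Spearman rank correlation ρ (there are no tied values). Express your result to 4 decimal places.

-0.9000

Rank fibre: 3, 2, 4, 5, 1
Rank cholesterol: 2, 4, 3, 1, 5
d = rank(fibre) − rank(cholesterol): 1, -2, 1, 4, -4; Σd² = 38
ρ = 1 − 6Σd² / [n(n²−1)] = 1 − 6×38 / (5×24) = 1 − 228/120 ≈ -0.9000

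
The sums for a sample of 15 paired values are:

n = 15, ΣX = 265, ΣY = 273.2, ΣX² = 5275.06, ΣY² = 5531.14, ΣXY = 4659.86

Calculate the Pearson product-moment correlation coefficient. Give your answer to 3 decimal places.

-0.290

r = (nΣXY − ΣXΣY) / √[(nΣX² − (ΣX)²)(nΣY² − (ΣY)²)]
Numerator: 15×4659.86 − 265×273.2 = -2500.1
Denominator: √[(79125.9 − 70225)(82967.1 − 74638.24)] = √[8900.9 × 8328.86] = 8610.1307
r = -2500.1 / 8610.1307 ≈ -0.290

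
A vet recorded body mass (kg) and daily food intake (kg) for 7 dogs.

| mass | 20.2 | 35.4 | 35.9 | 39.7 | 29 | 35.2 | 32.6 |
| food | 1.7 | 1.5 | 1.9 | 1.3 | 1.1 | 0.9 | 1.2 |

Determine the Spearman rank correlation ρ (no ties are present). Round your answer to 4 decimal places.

0.2143

Rank mass: 1, 5, 6, 7, 2, 4, 3
Rank food: 6, 5, 7, 4, 2, 1, 3
d = rank(mass) − rank(food): -5, 0, -1, 3, 0, 3, 0; Σd² = 44
ρ = 1 − 6Σd² / [n(n²−1)] = 1 − 6×44 / (7×48) = 1 − 264/336 ≈ 0.2143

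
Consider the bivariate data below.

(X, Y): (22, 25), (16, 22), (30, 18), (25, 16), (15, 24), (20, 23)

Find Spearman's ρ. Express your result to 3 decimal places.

-0.543

Rank X: 4, 2, 6, 5, 1, 3
Rank Y: 6, 3, 2, 1, 5, 4
d = rank(X) − rank(Y): -2, -1, 4, 4, -4, -1; Σd² = 54
ρ = 1 − 6Σd² / [n(n²−1)] = 1 − 6×54 / (6×35) = 1 − 324/210 ≈ -0.543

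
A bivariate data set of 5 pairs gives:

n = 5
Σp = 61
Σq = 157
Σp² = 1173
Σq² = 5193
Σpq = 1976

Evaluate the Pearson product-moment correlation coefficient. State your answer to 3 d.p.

r = (nΣpq − ΣpΣq) / √[(nΣp² − (Σp)²)(nΣq² − (Σq)²)]
Numerator: 5×1976 − 61×157 = 303
Denominator: √[(5865 − 3721)(25965 − 24649)] = √[2144 × 1316] = 1679.7333
r = 303 / 1679.7333 ≈ 0.180

0.180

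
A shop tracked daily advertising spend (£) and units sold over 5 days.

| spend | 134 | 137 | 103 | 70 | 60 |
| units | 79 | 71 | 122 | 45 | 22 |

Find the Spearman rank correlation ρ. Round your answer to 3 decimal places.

0.600

Rank spend: 4, 5, 3, 2, 1
Rank units: 4, 3, 5, 2, 1
d = rank(spend) − rank(units): 0, 2, -2, 0, 0; Σd² = 8
ρ = 1 − 6Σd² / [n(n²−1)] = 1 − 6×8 / (5×24) = 1 − 48/120 ≈ 0.600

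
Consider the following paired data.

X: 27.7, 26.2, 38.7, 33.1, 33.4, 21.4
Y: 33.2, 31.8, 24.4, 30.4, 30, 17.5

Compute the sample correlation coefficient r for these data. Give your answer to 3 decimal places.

n = 6, ΣX = 180.5, ΣY = 167.3, ΣX² = 5620.55, ΣY² = 4839.25, ΣXY = 5079.82
nΣXY − ΣXΣY = 30478.92 − 30197.65 = 281.27
nΣX² − (ΣX)² = 33723.3 − 32580.25 = 1143.05; nΣY² − (ΣY)² = 29035.5 − 27989.29 = 1046.21
r = 281.27 / √(1143.05 × 1046.21) = 281.27 / 1093.5586 ≈ 0.257

0.257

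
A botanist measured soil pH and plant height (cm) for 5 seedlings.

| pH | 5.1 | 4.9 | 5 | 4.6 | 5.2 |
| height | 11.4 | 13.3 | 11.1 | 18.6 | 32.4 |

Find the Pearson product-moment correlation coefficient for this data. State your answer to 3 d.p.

n = 5, Σx = 24.8, Σy = 86.8, Σx² = 123.22, Σy² = 1825.78, Σxy = 432.85
nΣxy − ΣxΣy = 2164.25 − 2152.64 = 11.61
nΣx² − (Σx)² = 616.1 − 615.04 = 1.06; nΣy² − (Σy)² = 9128.9 − 7534.24 = 1594.66
r = 11.61 / √(1.06 × 1594.66) = 11.61 / 41.1137 ≈ 0.282

0.282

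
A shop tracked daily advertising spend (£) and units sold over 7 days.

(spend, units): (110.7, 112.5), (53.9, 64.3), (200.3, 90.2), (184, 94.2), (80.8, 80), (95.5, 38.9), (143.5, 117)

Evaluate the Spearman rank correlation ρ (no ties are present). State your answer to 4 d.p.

0.5714

Rank spend: 4, 1, 7, 6, 2, 3, 5
Rank units: 6, 2, 4, 5, 3, 1, 7
d = rank(spend) − rank(units): -2, -1, 3, 1, -1, 2, -2; Σd² = 24
ρ = 1 − 6Σd² / [n(n²−1)] = 1 − 6×24 / (7×48) = 1 − 144/336 ≈ 0.5714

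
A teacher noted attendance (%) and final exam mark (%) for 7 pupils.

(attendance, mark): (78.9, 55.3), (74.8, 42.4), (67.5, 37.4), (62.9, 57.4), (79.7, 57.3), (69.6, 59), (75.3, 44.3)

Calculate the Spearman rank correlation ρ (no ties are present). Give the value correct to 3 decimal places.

-0.036

Rank attendance: 6, 4, 2, 1, 7, 3, 5
Rank mark: 4, 2, 1, 6, 5, 7, 3
d = rank(attendance) − rank(mark): 2, 2, 1, -5, 2, -4, 2; Σd² = 58
ρ = 1 − 6Σd² / [n(n²−1)] = 1 − 6×58 / (7×48) = 1 − 348/336 ≈ -0.036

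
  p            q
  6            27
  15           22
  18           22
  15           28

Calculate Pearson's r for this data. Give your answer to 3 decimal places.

-0.571

n = 4, Σp = 54, Σq = 99, Σp² = 810, Σq² = 2481, Σpq = 1308
nΣpq − ΣpΣq = 5232 − 5346 = -114
nΣp² − (Σp)² = 3240 − 2916 = 324; nΣq² − (Σq)² = 9924 − 9801 = 123
r = -114 / √(324 × 123) = -114 / 199.6297 ≈ -0.571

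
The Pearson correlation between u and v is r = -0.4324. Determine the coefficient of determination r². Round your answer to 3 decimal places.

0.187

r² = (-0.4324)² = 0.187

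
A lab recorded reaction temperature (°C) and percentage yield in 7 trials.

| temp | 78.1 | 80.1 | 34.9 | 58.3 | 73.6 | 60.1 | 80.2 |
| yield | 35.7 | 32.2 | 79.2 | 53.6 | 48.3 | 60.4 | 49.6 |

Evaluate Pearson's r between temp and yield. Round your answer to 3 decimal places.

-0.918

n = 7, Σx = 465.3, Σy = 359, Σx² = 32593.53, Σy² = 19898.14, Σxy = 22419.19
nΣxy − ΣxΣy = 156934.33 − 167042.7 = -10108.37
nΣx² − (Σx)² = 228154.71 − 216504.09 = 11650.62; nΣy² − (Σy)² = 139286.98 − 128881 = 10405.98
r = -10108.37 / √(11650.62 × 10405.98) = -10108.37 / 11010.7274 ≈ -0.918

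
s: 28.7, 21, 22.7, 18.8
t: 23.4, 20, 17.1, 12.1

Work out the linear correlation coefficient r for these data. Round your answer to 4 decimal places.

n = 4, Σs = 91.2, Σt = 72.6, Σs² = 2133.42, Σt² = 1386.38, Σst = 1707.23
nΣst − ΣsΣt = 6828.92 − 6621.12 = 207.8
nΣs² − (Σs)² = 8533.68 − 8317.44 = 216.24; nΣt² − (Σt)² = 5545.52 − 5270.76 = 274.76
r = 207.8 / √(216.24 × 274.76) = 207.8 / 243.7501 ≈ 0.8525

0.8525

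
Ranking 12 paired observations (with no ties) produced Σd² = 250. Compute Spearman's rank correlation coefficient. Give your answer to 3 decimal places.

ρ = 1 − 6Σd² / [n(n²−1)] = 1 − 6×250 / (12×143)
  = 1 − 1500/1716 = 1 − 0.8741 ≈ 0.126

0.126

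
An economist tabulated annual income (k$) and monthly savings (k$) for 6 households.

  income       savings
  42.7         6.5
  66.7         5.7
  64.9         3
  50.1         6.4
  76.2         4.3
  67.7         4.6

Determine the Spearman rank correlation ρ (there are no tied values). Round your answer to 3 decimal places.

Rank income: 1, 4, 3, 2, 6, 5
Rank savings: 6, 4, 1, 5, 2, 3
d = rank(income) − rank(savings): -5, 0, 2, -3, 4, 2; Σd² = 58
ρ = 1 − 6Σd² / [n(n²−1)] = 1 − 6×58 / (6×35) = 1 − 348/210 ≈ -0.657

-0.657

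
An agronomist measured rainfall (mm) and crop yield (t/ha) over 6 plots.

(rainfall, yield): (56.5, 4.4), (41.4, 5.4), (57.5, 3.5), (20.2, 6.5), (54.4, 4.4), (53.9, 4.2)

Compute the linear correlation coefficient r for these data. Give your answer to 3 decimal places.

n = 6, Σx = 283.9, Σy = 28.4, Σx² = 14485.07, Σy² = 140.02, Σxy = 1270.45
nΣxy − ΣxΣy = 7622.7 − 8062.76 = -440.06
nΣx² − (Σx)² = 86910.42 − 80599.21 = 6311.21; nΣy² − (Σy)² = 840.12 − 806.56 = 33.56
r = -440.06 / √(6311.21 × 33.56) = -440.06 / 460.2219 ≈ -0.956

-0.956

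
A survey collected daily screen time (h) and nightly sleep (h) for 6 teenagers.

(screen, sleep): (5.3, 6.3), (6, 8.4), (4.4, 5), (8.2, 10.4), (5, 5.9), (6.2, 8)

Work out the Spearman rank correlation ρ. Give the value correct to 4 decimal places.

Rank screen: 3, 4, 1, 6, 2, 5
Rank sleep: 3, 5, 1, 6, 2, 4
d = rank(screen) − rank(sleep): 0, -1, 0, 0, 0, 1; Σd² = 2
ρ = 1 − 6Σd² / [n(n²−1)] = 1 − 6×2 / (6×35) = 1 − 12/210 ≈ 0.9429

0.9429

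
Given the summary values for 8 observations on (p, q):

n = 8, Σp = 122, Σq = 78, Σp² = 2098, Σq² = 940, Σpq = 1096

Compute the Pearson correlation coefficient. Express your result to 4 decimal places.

r = (nΣpq − ΣpΣq) / √[(nΣp² − (Σp)²)(nΣq² − (Σq)²)]
Numerator: 8×1096 − 122×78 = -748
Denominator: √[(16784 − 14884)(7520 − 6084)] = √[1900 × 1436] = 1651.7869
r = -748 / 1651.7869 ≈ -0.4528

-0.4528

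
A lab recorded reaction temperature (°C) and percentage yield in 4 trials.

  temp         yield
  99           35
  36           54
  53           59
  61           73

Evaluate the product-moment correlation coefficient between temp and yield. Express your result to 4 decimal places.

n = 4, Σx = 249, Σy = 221, Σx² = 17627, Σy² = 12951, Σxy = 12989
nΣxy − ΣxΣy = 51956 − 55029 = -3073
nΣx² − (Σx)² = 70508 − 62001 = 8507; nΣy² − (Σy)² = 51804 − 48841 = 2963
r = -3073 / √(8507 × 2963) = -3073 / 5020.5817 ≈ -0.6121

-0.6121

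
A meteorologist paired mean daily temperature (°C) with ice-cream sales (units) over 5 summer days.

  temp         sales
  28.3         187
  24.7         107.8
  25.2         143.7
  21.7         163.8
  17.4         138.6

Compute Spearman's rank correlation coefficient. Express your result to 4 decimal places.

0.5000

Rank temp: 5, 3, 4, 2, 1
Rank sales: 5, 1, 3, 4, 2
d = rank(temp) − rank(sales): 0, 2, 1, -2, -1; Σd² = 10
ρ = 1 − 6Σd² / [n(n²−1)] = 1 − 6×10 / (5×24) = 1 − 60/120 ≈ 0.5000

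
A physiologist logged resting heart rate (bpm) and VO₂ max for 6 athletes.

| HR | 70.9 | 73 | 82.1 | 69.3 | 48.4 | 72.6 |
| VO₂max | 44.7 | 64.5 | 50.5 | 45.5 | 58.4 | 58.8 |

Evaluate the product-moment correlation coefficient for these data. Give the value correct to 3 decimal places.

-0.215

n = 6, Σx = 416.3, Σy = 322.4, Σx² = 29512.03, Σy² = 17646.84, Σxy = 22272.37
nΣxy − ΣxΣy = 133634.22 − 134215.12 = -580.9
nΣx² − (Σx)² = 177072.18 − 173305.69 = 3766.49; nΣy² − (Σy)² = 105881.04 − 103941.76 = 1939.28
r = -580.9 / √(3766.49 × 1939.28) = -580.9 / 2702.6429 ≈ -0.215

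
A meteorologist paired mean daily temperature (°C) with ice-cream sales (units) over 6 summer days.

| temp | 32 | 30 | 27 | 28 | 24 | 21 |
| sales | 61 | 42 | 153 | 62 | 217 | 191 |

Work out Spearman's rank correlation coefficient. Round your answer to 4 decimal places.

-0.8857

Rank temp: 6, 5, 3, 4, 2, 1
Rank sales: 2, 1, 4, 3, 6, 5
d = rank(temp) − rank(sales): 4, 4, -1, 1, -4, -4; Σd² = 66
ρ = 1 − 6Σd² / [n(n²−1)] = 1 − 6×66 / (6×35) = 1 − 396/210 ≈ -0.8857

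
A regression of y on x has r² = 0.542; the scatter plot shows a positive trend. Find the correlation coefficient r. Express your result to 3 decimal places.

|r| = √0.542 = 0.736
The association is positive, so r = 0.736.

0.736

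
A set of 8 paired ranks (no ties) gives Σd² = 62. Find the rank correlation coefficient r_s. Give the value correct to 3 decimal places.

0.262

ρ = 1 − 6Σd² / [n(n²−1)] = 1 − 6×62 / (8×63)
  = 1 − 372/504 = 1 − 0.7381 ≈ 0.262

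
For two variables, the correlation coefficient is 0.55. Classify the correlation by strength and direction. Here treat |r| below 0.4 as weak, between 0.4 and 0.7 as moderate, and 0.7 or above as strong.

moderate positive

r = 0.55 > 0 so the relationship is positive.
|r| = 0.55, which falls in the moderate range.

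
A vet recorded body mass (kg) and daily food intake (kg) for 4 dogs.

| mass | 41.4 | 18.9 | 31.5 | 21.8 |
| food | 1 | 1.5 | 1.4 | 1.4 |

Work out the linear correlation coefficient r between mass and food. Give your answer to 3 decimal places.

-0.906

n = 4, Σx = 113.6, Σy = 5.3, Σx² = 3538.66, Σy² = 7.17, Σxy = 144.37
nΣxy − ΣxΣy = 577.48 − 602.08 = -24.6
nΣx² − (Σx)² = 14154.64 − 12904.96 = 1249.68; nΣy² − (Σy)² = 28.68 − 28.09 = 0.59
r = -24.6 / √(1249.68 × 0.59) = -24.6 / 27.1535 ≈ -0.906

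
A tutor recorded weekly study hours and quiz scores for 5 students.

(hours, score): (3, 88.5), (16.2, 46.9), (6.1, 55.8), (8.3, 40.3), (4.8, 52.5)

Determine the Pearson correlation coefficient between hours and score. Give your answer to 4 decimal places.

n = 5, Σx = 38.4, Σy = 284, Σx² = 400.58, Σy² = 17525.84, Σxy = 1952.15
nΣxy − ΣxΣy = 9760.75 − 10905.6 = -1144.85
nΣx² − (Σx)² = 2002.9 − 1474.56 = 528.34; nΣy² − (Σy)² = 87629.2 − 80656 = 6973.2
r = -1144.85 / √(528.34 × 6973.2) = -1144.85 / 1919.4323 ≈ -0.5965

-0.5965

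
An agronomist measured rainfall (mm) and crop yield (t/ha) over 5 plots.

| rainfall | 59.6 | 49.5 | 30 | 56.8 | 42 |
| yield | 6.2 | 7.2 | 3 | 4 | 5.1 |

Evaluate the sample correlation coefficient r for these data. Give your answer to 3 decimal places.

n = 5, Σx = 237.9, Σy = 25.5, Σx² = 11892.65, Σy² = 141.29, Σxy = 1257.32
nΣxy − ΣxΣy = 6286.6 − 6066.45 = 220.15
nΣx² − (Σx)² = 59463.25 − 56596.41 = 2866.84; nΣy² − (Σy)² = 706.45 − 650.25 = 56.2
r = 220.15 / √(2866.84 × 56.2) = 220.15 / 401.3931 ≈ 0.548

0.548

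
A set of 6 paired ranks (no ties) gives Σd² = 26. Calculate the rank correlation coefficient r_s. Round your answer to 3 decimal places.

0.257

ρ = 1 − 6Σd² / [n(n²−1)] = 1 − 6×26 / (6×35)
  = 1 − 156/210 = 1 − 0.7429 ≈ 0.257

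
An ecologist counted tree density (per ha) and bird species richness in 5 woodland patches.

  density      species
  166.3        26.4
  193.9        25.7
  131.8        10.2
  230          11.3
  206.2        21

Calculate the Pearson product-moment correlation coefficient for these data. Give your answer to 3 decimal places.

0.073

n = 5, Σx = 928.2, Σy = 94.6, Σx² = 178042.58, Σy² = 2030.18, Σxy = 17647.11
nΣxy − ΣxΣy = 88235.55 − 87807.72 = 427.83
nΣx² − (Σx)² = 890212.9 − 861555.24 = 28657.66; nΣy² − (Σy)² = 10150.9 − 8949.16 = 1201.74
r = 427.83 / √(28657.66 × 1201.74) = 427.83 / 5868.4799 ≈ 0.073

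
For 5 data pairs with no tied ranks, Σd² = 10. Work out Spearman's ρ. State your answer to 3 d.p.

0.500

ρ = 1 − 6Σd² / [n(n²−1)] = 1 − 6×10 / (5×24)
  = 1 − 60/120 = 1 − 0.5000 ≈ 0.500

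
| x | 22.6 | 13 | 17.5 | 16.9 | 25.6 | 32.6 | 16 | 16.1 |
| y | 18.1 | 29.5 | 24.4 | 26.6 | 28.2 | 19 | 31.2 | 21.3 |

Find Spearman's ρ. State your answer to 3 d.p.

Rank x: 6, 1, 5, 4, 7, 8, 2, 3
Rank y: 1, 7, 4, 5, 6, 2, 8, 3
d = rank(x) − rank(y): 5, -6, 1, -1, 1, 6, -6, 0; Σd² = 136
ρ = 1 − 6Σd² / [n(n²−1)] = 1 − 6×136 / (8×63) = 1 − 816/504 ≈ -0.619

-0.619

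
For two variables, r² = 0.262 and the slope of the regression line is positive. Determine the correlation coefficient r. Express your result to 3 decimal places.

|r| = √0.262 = 0.512
The association is positive, so r = 0.512.

0.512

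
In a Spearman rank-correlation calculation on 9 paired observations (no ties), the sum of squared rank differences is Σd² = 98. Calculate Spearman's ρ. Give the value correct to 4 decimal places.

0.1833

ρ = 1 − 6Σd² / [n(n²−1)] = 1 − 6×98 / (9×80)
  = 1 − 588/720 = 1 − 0.81667 ≈ 0.1833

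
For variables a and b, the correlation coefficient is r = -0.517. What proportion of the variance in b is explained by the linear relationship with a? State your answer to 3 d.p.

0.267

r² = (-0.517)² = 0.267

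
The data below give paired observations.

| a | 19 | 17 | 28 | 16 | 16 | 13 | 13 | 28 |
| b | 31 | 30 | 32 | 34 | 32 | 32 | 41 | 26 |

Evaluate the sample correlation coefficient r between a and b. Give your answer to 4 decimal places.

n = 8, Σa = 150, Σb = 258, Σa² = 3068, Σb² = 8446, Σab = 4728
nΣab − ΣaΣb = 37824 − 38700 = -876
nΣa² − (Σa)² = 24544 − 22500 = 2044; nΣb² − (Σb)² = 67568 − 66564 = 1004
r = -876 / √(2044 × 1004) = -876 / 1432.5418 ≈ -0.6115

-0.6115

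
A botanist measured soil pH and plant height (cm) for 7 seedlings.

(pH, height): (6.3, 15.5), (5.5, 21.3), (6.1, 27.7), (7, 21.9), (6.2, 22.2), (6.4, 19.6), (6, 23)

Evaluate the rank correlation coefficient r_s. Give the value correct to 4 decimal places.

Rank pH: 5, 1, 3, 7, 4, 6, 2
Rank height: 1, 3, 7, 4, 5, 2, 6
d = rank(pH) − rank(height): 4, -2, -4, 3, -1, 4, -4; Σd² = 78
ρ = 1 − 6Σd² / [n(n²−1)] = 1 − 6×78 / (7×48) = 1 − 468/336 ≈ -0.3929

-0.3929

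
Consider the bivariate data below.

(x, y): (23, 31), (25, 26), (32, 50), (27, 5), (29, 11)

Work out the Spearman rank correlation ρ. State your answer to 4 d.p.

0.1000

Rank x: 1, 2, 5, 3, 4
Rank y: 4, 3, 5, 1, 2
d = rank(x) − rank(y): -3, -1, 0, 2, 2; Σd² = 18
ρ = 1 − 6Σd² / [n(n²−1)] = 1 − 6×18 / (5×24) = 1 − 108/120 ≈ 0.1000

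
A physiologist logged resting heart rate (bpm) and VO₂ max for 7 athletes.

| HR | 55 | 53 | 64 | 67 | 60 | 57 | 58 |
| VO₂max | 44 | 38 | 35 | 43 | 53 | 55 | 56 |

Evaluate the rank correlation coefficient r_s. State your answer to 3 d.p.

Rank HR: 2, 1, 6, 7, 5, 3, 4
Rank VO₂max: 4, 2, 1, 3, 5, 6, 7
d = rank(HR) − rank(VO₂max): -2, -1, 5, 4, 0, -3, -3; Σd² = 64
ρ = 1 − 6Σd² / [n(n²−1)] = 1 − 6×64 / (7×48) = 1 − 384/336 ≈ -0.143

-0.143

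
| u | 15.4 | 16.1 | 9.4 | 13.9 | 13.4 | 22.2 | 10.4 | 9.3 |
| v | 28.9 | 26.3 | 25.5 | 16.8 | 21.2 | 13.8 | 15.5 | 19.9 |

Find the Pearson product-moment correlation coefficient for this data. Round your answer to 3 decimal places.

n = 8, Σu = 110.1, Σv = 167.9, Σu² = 1644.99, Σv² = 3735.53, Σuv = 2278.42
nΣuv − ΣuΣv = 18227.36 − 18485.79 = -258.43
nΣu² − (Σu)² = 13159.92 − 12122.01 = 1037.91; nΣv² − (Σv)² = 29884.24 − 28190.41 = 1693.83
r = -258.43 / √(1037.91 × 1693.83) = -258.43 / 1325.9122 ≈ -0.195

-0.195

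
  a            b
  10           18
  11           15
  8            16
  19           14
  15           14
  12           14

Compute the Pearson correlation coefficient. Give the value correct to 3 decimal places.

n = 6, Σa = 75, Σb = 91, Σa² = 1015, Σb² = 1393, Σab = 1117
nΣab − ΣaΣb = 6702 − 6825 = -123
nΣa² − (Σa)² = 6090 − 5625 = 465; nΣb² − (Σb)² = 8358 − 8281 = 77
r = -123 / √(465 × 77) = -123 / 189.2221 ≈ -0.650

-0.650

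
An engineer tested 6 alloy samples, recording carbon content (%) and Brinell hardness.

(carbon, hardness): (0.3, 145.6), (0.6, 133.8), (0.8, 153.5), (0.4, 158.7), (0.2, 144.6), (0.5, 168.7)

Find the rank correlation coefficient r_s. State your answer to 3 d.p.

Rank carbon: 2, 5, 6, 3, 1, 4
Rank hardness: 3, 1, 4, 5, 2, 6
d = rank(carbon) − rank(hardness): -1, 4, 2, -2, -1, -2; Σd² = 30
ρ = 1 − 6Σd² / [n(n²−1)] = 1 − 6×30 / (6×35) = 1 − 180/210 ≈ 0.143

0.143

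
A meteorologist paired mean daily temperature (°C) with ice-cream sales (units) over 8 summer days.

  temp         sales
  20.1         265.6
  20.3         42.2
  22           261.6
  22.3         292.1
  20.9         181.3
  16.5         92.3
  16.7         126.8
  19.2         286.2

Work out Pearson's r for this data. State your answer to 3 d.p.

n = 8, Σx = 158, Σy = 1548.1, Σx² = 3153.98, Σy² = 365458.83, Σxy = 31388.97
nΣxy − ΣxΣy = 251111.76 − 244599.8 = 6511.96
nΣx² − (Σx)² = 25231.84 − 24964 = 267.84; nΣy² − (Σy)² = 2923670.64 − 2396613.61 = 527057.03
r = 6511.96 / √(267.84 × 527057.03) = 6511.96 / 11881.3701 ≈ 0.548

0.548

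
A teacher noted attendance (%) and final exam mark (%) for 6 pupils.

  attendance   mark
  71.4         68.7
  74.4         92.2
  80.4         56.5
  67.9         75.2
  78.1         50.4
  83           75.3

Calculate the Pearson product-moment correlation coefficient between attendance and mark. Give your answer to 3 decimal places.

-0.318

n = 6, Σx = 455.2, Σy = 418.3, Σx² = 34696.5, Σy² = 30278.07, Σxy = 31599.68
nΣxy − ΣxΣy = 189598.08 − 190410.16 = -812.08
nΣx² − (Σx)² = 208179 − 207207.04 = 971.96; nΣy² − (Σy)² = 181668.42 − 174974.89 = 6693.53
r = -812.08 / √(971.96 × 6693.53) = -812.08 / 2550.6555 ≈ -0.318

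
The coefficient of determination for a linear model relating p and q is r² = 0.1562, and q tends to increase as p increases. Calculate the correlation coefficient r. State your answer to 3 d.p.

0.395

|r| = √0.1562 = 0.395
The association is positive, so r = 0.395.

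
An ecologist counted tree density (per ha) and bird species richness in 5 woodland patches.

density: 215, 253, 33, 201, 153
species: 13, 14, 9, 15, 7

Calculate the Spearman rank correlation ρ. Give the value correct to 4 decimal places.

Rank density: 4, 5, 1, 3, 2
Rank species: 3, 4, 2, 5, 1
d = rank(density) − rank(species): 1, 1, -1, -2, 1; Σd² = 8
ρ = 1 − 6Σd² / [n(n²−1)] = 1 − 6×8 / (5×24) = 1 − 48/120 ≈ 0.6000

0.6000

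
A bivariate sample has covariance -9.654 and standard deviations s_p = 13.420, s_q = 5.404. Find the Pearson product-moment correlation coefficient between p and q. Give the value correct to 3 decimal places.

-0.133

r = Cov(p,q) / (s_p · s_q) = -9.654 / (13.420 × 5.404)
  = -9.654 / 72.5217 ≈ -0.133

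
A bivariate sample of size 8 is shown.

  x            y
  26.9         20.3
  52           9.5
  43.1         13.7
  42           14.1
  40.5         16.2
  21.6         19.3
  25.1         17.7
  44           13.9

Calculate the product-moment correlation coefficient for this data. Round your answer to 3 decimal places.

n = 8, Σx = 295.2, Σy = 124.7, Σx² = 11722.04, Σy² = 2030.27, Σxy = 4351.59
nΣxy − ΣxΣy = 34812.72 − 36811.44 = -1998.72
nΣx² − (Σx)² = 93776.32 − 87143.04 = 6633.28; nΣy² − (Σy)² = 16242.16 − 15550.09 = 692.07
r = -1998.72 / √(6633.28 × 692.07) = -1998.72 / 2142.5905 ≈ -0.933

-0.933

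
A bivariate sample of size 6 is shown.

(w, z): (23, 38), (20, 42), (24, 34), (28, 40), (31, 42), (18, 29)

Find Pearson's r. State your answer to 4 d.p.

0.5941

n = 6, Σw = 144, Σz = 225, Σw² = 3574, Σz² = 8569, Σwz = 5474
nΣwz − ΣwΣz = 32844 − 32400 = 444
nΣw² − (Σw)² = 21444 − 20736 = 708; nΣz² − (Σz)² = 51414 − 50625 = 789
r = 444 / √(708 × 789) = 444 / 747.4035 ≈ 0.5941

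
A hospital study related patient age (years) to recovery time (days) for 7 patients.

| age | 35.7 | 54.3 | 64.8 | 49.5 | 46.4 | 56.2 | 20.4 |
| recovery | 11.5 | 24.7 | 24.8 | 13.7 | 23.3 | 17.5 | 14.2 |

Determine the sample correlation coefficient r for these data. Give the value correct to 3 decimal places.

n = 7, Σx = 327.3, Σy = 129.7, Σx² = 16599.83, Σy² = 2595.85, Σxy = 6391.25
nΣxy − ΣxΣy = 44738.75 − 42450.81 = 2287.94
nΣx² − (Σx)² = 116198.81 − 107125.29 = 9073.52; nΣy² − (Σy)² = 18170.95 − 16822.09 = 1348.86
r = 2287.94 / √(9073.52 × 1348.86) = 2287.94 / 3498.4151 ≈ 0.654

0.654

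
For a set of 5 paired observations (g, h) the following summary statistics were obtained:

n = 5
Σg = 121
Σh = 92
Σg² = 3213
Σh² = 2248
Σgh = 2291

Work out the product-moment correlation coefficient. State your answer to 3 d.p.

r = (nΣgh − ΣgΣh) / √[(nΣg² − (Σg)²)(nΣh² − (Σh)²)]
Numerator: 5×2291 − 121×92 = 323
Denominator: √[(16065 − 14641)(11240 − 8464)] = √[1424 × 2776] = 1988.2213
r = 323 / 1988.2213 ≈ 0.162

0.162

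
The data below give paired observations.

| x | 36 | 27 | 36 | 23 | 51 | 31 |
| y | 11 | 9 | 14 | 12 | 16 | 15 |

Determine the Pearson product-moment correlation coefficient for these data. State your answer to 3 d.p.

0.637

n = 6, Σx = 204, Σy = 77, Σx² = 7412, Σy² = 1023, Σxy = 2700
nΣxy − ΣxΣy = 16200 − 15708 = 492
nΣx² − (Σx)² = 44472 − 41616 = 2856; nΣy² − (Σy)² = 6138 − 5929 = 209
r = 492 / √(2856 × 209) = 492 / 772.5956 ≈ 0.637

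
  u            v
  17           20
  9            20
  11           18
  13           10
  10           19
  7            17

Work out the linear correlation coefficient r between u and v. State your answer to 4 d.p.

-0.0658

n = 6, Σu = 67, Σv = 104, Σu² = 809, Σv² = 1874, Σuv = 1157
nΣuv − ΣuΣv = 6942 − 6968 = -26
nΣu² − (Σu)² = 4854 − 4489 = 365; nΣv² − (Σv)² = 11244 − 10816 = 428
r = -26 / √(365 × 428) = -26 / 395.2468 ≈ -0.0658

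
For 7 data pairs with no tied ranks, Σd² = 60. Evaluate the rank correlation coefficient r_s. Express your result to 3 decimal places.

-0.071

ρ = 1 − 6Σd² / [n(n²−1)] = 1 − 6×60 / (7×48)
  = 1 − 360/336 = 1 − 1.0714 ≈ -0.071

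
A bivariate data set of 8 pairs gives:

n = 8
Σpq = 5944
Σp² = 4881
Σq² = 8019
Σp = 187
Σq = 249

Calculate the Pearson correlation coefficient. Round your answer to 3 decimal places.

0.334

r = (nΣpq − ΣpΣq) / √[(nΣp² − (Σp)²)(nΣq² − (Σq)²)]
Numerator: 8×5944 − 187×249 = 989
Denominator: √[(39048 − 34969)(64152 − 62001)] = √[4079 × 2151] = 2962.0819
r = 989 / 2962.0819 ≈ 0.334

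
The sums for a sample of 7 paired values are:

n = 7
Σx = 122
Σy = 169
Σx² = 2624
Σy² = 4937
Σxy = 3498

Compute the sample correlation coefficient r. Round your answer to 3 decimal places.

0.846

r = (nΣxy − ΣxΣy) / √[(nΣx² − (Σx)²)(nΣy² − (Σy)²)]
Numerator: 7×3498 − 122×169 = 3868
Denominator: √[(18368 − 14884)(34559 − 28561)] = √[3484 × 5998] = 4571.3272
r = 3868 / 4571.3272 ≈ 0.846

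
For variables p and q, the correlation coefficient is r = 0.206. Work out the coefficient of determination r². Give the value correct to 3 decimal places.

r² = (0.206)² = 0.042

0.042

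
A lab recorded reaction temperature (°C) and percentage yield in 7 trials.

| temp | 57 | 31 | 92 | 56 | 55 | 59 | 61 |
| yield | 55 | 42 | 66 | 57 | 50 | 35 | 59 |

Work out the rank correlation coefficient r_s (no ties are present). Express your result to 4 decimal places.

Rank temp: 4, 1, 7, 3, 2, 5, 6
Rank yield: 4, 2, 7, 5, 3, 1, 6
d = rank(temp) − rank(yield): 0, -1, 0, -2, -1, 4, 0; Σd² = 22
ρ = 1 − 6Σd² / [n(n²−1)] = 1 − 6×22 / (7×48) = 1 − 132/336 ≈ 0.6071

0.6071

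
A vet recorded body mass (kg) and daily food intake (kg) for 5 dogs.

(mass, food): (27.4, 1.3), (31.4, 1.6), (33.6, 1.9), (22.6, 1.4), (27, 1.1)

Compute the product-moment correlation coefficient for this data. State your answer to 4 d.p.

0.7156

n = 5, Σx = 142, Σy = 7.3, Σx² = 4105.44, Σy² = 11.03, Σxy = 211.04
nΣxy − ΣxΣy = 1055.2 − 1036.6 = 18.6
nΣx² − (Σx)² = 20527.2 − 20164 = 363.2; nΣy² − (Σy)² = 55.15 − 53.29 = 1.86
r = 18.6 / √(363.2 × 1.86) = 18.6 / 25.9914 ≈ 0.7156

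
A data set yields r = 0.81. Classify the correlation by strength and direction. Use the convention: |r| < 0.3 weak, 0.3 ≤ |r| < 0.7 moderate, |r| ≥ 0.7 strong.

r = 0.81 > 0 so the relationship is positive.
|r| = 0.81, which falls in the strong range.

strong positive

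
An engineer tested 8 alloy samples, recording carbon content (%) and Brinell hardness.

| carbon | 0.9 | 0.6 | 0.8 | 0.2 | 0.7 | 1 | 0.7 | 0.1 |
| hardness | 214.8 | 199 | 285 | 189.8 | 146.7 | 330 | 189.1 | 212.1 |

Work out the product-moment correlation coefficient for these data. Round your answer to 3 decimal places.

0.464

n = 8, Σx = 5, Σy = 1766.5, Σx² = 3.84, Σy² = 414155.19, Σxy = 1164.95
nΣxy − ΣxΣy = 9319.6 − 8832.5 = 487.1
nΣx² − (Σx)² = 30.72 − 25 = 5.72; nΣy² − (Σy)² = 3313241.52 − 3120522.25 = 192719.27
r = 487.1 / √(5.72 × 192719.27) = 487.1 / 1049.9306 ≈ 0.464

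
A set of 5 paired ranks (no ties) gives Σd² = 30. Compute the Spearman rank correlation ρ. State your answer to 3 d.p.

-0.500

ρ = 1 − 6Σd² / [n(n²−1)] = 1 − 6×30 / (5×24)
  = 1 − 180/120 = 1 − 1.5000 ≈ -0.500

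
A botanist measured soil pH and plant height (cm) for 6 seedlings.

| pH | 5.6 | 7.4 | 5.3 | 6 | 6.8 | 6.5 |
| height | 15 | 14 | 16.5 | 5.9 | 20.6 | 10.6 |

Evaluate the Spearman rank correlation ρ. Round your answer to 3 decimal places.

Rank pH: 2, 6, 1, 3, 5, 4
Rank height: 4, 3, 5, 1, 6, 2
d = rank(pH) − rank(height): -2, 3, -4, 2, -1, 2; Σd² = 38
ρ = 1 − 6Σd² / [n(n²−1)] = 1 − 6×38 / (6×35) = 1 − 228/210 ≈ -0.086

-0.086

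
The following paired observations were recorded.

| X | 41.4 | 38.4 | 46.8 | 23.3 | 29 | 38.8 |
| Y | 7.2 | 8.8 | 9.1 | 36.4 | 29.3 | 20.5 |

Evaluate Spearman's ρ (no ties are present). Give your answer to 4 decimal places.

Rank X: 5, 3, 6, 1, 2, 4
Rank Y: 1, 2, 3, 6, 5, 4
d = rank(X) − rank(Y): 4, 1, 3, -5, -3, 0; Σd² = 60
ρ = 1 − 6Σd² / [n(n²−1)] = 1 − 6×60 / (6×35) = 1 − 360/210 ≈ -0.7143

-0.7143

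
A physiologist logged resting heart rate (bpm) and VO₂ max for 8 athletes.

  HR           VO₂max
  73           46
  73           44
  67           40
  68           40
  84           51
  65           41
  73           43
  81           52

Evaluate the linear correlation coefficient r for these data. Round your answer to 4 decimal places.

0.9508

n = 8, Σx = 584, Σy = 357, Σx² = 42942, Σy² = 16087, Σxy = 26270
nΣxy − ΣxΣy = 210160 − 208488 = 1672
nΣx² − (Σx)² = 343536 − 341056 = 2480; nΣy² − (Σy)² = 128696 − 127449 = 1247
r = 1672 / √(2480 × 1247) = 1672 / 1758.5676 ≈ 0.9508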